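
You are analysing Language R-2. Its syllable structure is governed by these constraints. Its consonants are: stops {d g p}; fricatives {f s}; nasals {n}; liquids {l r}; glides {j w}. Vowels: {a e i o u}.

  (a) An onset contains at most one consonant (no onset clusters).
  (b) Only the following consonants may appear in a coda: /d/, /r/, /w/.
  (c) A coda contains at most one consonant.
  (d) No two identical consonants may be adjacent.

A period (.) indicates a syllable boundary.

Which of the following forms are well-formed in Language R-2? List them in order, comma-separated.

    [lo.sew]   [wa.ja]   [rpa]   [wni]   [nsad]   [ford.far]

[lo.sew] — σ1 onset /l/, coda /∅/ ok; σ2 onset /s/, coda /w/ ok → well-formed
[wa.ja] — σ1 onset /w/, coda /∅/ ok; σ2 onset /j/, coda /∅/ ok → well-formed
[rpa] — violates constraint (a): syllable 1 onset /rp/ has 2 consonants (> 1) → ill-formed
[wni] — violates constraint (a): syllable 1 onset /wn/ has 2 consonants (> 1) → ill-formed
[nsad] — violates constraint (a): syllable 1 onset /ns/ has 2 consonants (> 1) → ill-formed
[ford.far] — violates constraint (c): syllable 1 coda /rd/ has 2 consonants (> 1) → ill-formed

[lo.sew], [wa.ja]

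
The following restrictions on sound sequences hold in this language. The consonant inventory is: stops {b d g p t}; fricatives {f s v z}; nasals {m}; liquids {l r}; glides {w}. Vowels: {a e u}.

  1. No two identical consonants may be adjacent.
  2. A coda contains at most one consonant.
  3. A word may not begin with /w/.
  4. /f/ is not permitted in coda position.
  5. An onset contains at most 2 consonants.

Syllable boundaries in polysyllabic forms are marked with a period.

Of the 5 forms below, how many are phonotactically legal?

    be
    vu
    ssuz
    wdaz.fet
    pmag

be — σ1 onset /b/, coda /∅/ ok → phonotactically legal
vu — σ1 onset /v/, coda /∅/ ok → phonotactically legal
ssuz — violates constraint 1: adjacent identical consonants /ss/ → phonotactically illegal
wdaz.fet — violates constraint 3: word begins with /w/ → phonotactically illegal
pmag — σ1 onset /pm/ (2C), coda /g/ ok → phonotactically legal
Phonotactically legal: be, vu, pmag → 3.

3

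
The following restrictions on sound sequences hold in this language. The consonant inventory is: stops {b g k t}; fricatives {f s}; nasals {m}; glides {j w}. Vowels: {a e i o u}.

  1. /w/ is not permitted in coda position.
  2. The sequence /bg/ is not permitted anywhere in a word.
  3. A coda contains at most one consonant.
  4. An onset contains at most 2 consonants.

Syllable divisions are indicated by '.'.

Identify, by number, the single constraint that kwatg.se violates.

3

kwatg.se: syllable 1 coda /tg/ has 2 consonants (> 1).
This is a violation of constraint 3: "A coda contains at most one consonant."
The remaining constraints (1, 2, 4) are satisfied.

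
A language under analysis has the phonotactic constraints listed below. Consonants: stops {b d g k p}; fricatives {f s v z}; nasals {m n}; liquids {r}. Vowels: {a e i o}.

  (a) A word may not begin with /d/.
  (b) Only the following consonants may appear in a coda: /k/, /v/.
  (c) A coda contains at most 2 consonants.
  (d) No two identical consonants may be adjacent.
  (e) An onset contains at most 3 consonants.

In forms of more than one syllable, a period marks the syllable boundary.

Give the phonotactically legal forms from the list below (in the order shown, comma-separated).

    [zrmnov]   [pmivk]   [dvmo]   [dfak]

[pmivk]

[zrmnov] — violates constraint (e): syllable 1 onset /zrmn/ has 4 consonants (> 3) → phonotactically illegal
[pmivk] — σ1 onset /pm/ (2C), coda /vk/ (2C) ok → phonotactically legal
[dvmo] — violates constraint (a): word begins with /d/ → phonotactically illegal
[dfak] — violates constraint (a): word begins with /d/ → phonotactically illegal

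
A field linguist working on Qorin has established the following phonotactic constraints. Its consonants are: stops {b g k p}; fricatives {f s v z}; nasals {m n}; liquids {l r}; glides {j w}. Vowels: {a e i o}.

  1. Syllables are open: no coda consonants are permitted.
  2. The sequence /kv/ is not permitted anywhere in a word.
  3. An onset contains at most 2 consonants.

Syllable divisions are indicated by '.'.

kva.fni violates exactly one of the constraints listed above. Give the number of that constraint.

2

kva.fni: contains banned sequence /kv/.
This is a violation of constraint 2: "The sequence /kv/ is not permitted anywhere in a word."
The remaining constraints (1, 3) are satisfied.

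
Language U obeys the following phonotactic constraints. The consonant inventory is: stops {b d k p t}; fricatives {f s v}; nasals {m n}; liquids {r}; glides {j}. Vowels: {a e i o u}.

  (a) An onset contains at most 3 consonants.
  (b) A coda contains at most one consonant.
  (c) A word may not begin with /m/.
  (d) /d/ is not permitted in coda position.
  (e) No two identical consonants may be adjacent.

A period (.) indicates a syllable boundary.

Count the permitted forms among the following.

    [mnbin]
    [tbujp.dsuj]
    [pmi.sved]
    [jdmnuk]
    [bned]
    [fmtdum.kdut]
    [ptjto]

0

[mnbin] — violates constraint (c): word begins with /m/ → not permitted
[tbujp.dsuj] — violates constraint (b): syllable 1 coda /jp/ has 2 consonants (> 1) → not permitted
[pmi.sved] — violates constraint (d): syllable 2 coda contains /d/ → not permitted
[jdmnuk] — violates constraint (a): syllable 1 onset /jdmn/ has 4 consonants (> 3) → not permitted
[bned] — violates constraint (d): syllable 1 coda contains /d/ → not permitted
[fmtdum.kdut] — violates constraint (a): syllable 1 onset /fmtd/ has 4 consonants (> 3) → not permitted
[ptjto] — violates constraint (a): syllable 1 onset /ptjt/ has 4 consonants (> 3) → not permitted
No form is permitted → 0.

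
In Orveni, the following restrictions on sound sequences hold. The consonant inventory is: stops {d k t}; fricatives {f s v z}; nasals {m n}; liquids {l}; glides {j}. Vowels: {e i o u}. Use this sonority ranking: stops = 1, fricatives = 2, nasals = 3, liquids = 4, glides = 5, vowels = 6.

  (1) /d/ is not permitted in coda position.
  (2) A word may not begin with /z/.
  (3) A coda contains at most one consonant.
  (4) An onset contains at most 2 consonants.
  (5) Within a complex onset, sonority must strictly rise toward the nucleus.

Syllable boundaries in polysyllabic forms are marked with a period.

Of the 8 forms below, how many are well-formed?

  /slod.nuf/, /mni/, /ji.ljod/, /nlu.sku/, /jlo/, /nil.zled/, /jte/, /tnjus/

/slod.nuf/ — violates constraint 1: syllable 1 coda contains /d/ → ill-formed
/mni/ — violates constraint 5: syllable 1 onset /mn/: /m/ (nasal, 3) → /n/ (nasal, 3) does not rise → ill-formed
/ji.ljod/ — violates constraint 1: syllable 2 coda contains /d/ → ill-formed
/nlu.sku/ — violates constraint 5: syllable 2 onset /sk/: /s/ (fricative, 2) → /k/ (stop, 1) does not rise → ill-formed
/jlo/ — violates constraint 5: syllable 1 onset /jl/: /j/ (glide, 5) → /l/ (liquid, 4) does not rise → ill-formed
/nil.zled/ — violates constraint 1: syllable 2 coda contains /d/ → ill-formed
/jte/ — violates constraint 5: syllable 1 onset /jt/: /j/ (glide, 5) → /t/ (stop, 1) does not rise → ill-formed
/tnjus/ — violates constraint 4: syllable 1 onset /tnj/ has 3 consonants (> 2) → ill-formed
No form is well-formed → 0.

0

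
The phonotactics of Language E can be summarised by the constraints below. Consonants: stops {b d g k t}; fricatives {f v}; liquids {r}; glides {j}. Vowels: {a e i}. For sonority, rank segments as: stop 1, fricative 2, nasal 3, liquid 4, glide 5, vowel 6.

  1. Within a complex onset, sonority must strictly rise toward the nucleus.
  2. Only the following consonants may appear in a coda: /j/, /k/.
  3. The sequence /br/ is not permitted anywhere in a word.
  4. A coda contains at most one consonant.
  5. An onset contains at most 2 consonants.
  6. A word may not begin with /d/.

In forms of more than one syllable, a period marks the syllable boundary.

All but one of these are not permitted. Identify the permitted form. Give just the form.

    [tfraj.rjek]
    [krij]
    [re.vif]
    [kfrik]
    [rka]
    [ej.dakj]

[krij]

[tfraj.rjek] — violates constraint 5: syllable 1 onset /tfr/ has 3 consonants (> 2) → not permitted
[krij] — σ1 onset /kr/ (1→4 rises), coda /j/ ok → permitted
[re.vif] — violates constraint 2: syllable 2 coda contains /f/, which is not a licensed coda consonant → not permitted
[kfrik] — violates constraint 5: syllable 1 onset /kfr/ has 3 consonants (> 2) → not permitted
[rka] — violates constraint 1: syllable 1 onset /rk/: /r/ (liquid, 4) → /k/ (stop, 1) does not rise → not permitted
[ej.dakj] — violates constraint 4: syllable 2 coda /kj/ has 2 consonants (> 1) → not permitted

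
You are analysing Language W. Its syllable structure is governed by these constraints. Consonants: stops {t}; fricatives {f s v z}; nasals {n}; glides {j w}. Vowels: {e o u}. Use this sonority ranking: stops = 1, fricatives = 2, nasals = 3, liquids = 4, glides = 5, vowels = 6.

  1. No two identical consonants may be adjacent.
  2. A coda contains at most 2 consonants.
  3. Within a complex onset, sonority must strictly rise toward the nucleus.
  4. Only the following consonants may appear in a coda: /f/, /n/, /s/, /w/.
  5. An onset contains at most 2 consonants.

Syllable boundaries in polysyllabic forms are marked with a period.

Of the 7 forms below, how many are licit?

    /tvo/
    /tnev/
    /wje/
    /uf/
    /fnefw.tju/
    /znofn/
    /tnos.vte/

4

/tvo/ — σ1 onset /tv/ (1→2 rises), coda /∅/ ok → licit
/tnev/ — violates constraint 4: syllable 1 coda contains /v/, which is not a licensed coda consonant → illicit
/wje/ — violates constraint 3: syllable 1 onset /wj/: /w/ (glide, 5) → /j/ (glide, 5) does not rise → illicit
/uf/ — σ1 onset /∅/, coda /f/ ok → licit
/fnefw.tju/ — σ1 onset /fn/ (2→3 rises), coda /fw/ (2C) ok; σ2 onset /tj/ (1→5 rises), coda /∅/ ok → licit
/znofn/ — σ1 onset /zn/ (2→3 rises), coda /fn/ (2C) ok → licit
/tnos.vte/ — violates constraint 3: syllable 2 onset /vt/: /v/ (fricative, 2) → /t/ (stop, 1) does not rise → illicit
Licit: /tvo/, /uf/, /fnefw.tju/, /znofn/ → 4.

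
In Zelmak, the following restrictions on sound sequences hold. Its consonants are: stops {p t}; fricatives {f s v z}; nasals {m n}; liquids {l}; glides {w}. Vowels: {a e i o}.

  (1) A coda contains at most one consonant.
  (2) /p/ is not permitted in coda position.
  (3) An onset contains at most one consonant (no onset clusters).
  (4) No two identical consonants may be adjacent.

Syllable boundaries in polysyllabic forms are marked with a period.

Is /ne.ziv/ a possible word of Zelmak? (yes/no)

yes

/ne.ziv/ — σ1 onset /n/, coda /∅/ ok; σ2 onset /z/, coda /v/ ok → phonotactically legal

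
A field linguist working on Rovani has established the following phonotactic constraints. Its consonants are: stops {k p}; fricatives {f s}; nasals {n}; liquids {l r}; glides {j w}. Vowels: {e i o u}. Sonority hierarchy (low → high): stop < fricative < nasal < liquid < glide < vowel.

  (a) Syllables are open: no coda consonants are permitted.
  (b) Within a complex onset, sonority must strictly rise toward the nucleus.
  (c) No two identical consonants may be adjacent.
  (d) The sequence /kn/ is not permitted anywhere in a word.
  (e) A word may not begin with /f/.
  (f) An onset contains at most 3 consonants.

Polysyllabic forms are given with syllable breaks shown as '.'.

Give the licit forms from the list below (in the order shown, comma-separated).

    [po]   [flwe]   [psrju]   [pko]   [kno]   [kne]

[po]

[po] — σ1 onset /p/, coda /∅/ ok → licit
[flwe] — violates constraint (e): word begins with /f/ → illicit
[psrju] — violates constraint (f): syllable 1 onset /psrj/ has 4 consonants (> 3) → illicit
[pko] — violates constraint (b): syllable 1 onset /pk/: /p/ (stop, 1) → /k/ (stop, 1) does not rise → illicit
[kno] — violates constraint (d): contains banned sequence /kn/ → illicit
[kne] — violates constraint (d): contains banned sequence /kn/ → illicit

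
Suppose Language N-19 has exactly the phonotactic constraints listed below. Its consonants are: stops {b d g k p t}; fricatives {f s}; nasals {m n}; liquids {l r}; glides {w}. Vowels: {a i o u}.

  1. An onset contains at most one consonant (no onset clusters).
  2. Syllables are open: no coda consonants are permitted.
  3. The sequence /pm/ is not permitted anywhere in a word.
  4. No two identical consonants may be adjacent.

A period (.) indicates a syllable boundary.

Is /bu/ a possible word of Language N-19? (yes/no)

yes

/bu/ — σ1 onset /b/, coda /∅/ ok → permitted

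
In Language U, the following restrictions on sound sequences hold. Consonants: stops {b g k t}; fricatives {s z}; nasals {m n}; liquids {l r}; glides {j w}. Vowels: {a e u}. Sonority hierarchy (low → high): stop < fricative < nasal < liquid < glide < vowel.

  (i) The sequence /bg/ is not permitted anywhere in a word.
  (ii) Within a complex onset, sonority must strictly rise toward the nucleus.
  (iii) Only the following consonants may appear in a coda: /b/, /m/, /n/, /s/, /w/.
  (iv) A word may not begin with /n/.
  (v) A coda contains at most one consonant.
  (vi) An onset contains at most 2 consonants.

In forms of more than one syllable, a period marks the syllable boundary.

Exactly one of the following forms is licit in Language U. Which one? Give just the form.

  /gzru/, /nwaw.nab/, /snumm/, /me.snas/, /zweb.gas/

/me.snas/

/gzru/ — violates constraint (vi): syllable 1 onset /gzr/ has 3 consonants (> 2) → illicit
/nwaw.nab/ — violates constraint (iv): word begins with /n/ → illicit
/snumm/ — violates constraint (v): syllable 1 coda /mm/ has 2 consonants (> 1) → illicit
/me.snas/ — σ1 onset /m/, coda /∅/ ok; σ2 onset /sn/ (2→3 rises), coda /s/ ok → licit
/zweb.gas/ — violates constraint (i): contains banned sequence /bg/ → illicit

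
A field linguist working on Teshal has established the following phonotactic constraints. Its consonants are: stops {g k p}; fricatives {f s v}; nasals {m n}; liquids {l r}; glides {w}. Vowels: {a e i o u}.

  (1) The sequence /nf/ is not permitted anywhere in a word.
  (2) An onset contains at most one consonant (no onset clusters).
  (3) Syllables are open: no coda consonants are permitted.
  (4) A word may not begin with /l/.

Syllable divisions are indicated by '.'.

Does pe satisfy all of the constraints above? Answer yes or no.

pe — σ1 onset /p/, coda /∅/ ok → licit

yes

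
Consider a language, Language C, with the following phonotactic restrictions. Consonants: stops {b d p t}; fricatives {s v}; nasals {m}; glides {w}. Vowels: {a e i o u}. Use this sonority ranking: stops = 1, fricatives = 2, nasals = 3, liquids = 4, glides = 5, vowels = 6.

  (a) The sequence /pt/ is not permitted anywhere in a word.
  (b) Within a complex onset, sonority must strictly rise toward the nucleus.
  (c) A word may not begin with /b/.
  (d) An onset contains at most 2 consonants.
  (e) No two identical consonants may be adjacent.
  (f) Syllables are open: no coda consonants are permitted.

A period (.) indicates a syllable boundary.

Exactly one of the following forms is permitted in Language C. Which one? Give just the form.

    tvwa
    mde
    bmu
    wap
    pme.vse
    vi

tvwa — violates constraint (d): syllable 1 onset /tvw/ has 3 consonants (> 2) → not permitted
mde — violates constraint (b): syllable 1 onset /md/: /m/ (nasal, 3) → /d/ (stop, 1) does not rise → not permitted
bmu — violates constraint (c): word begins with /b/ → not permitted
wap — violates constraint (f): syllable 1 coda /p/ has 1 consonant (> 0) → not permitted
pme.vse — violates constraint (b): syllable 2 onset /vs/: /v/ (fricative, 2) → /s/ (fricative, 2) does not rise → not permitted
vi — σ1 onset /v/, coda /∅/ ok → permitted

vi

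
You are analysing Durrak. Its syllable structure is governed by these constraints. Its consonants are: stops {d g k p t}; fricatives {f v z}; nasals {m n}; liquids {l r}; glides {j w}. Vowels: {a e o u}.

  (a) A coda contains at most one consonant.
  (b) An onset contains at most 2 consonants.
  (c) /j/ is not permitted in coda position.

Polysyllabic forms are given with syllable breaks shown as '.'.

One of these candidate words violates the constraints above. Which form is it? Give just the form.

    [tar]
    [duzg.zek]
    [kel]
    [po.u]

[tar] — σ1 onset /t/, coda /r/ ok → licit
[duzg.zek] — violates constraint (a): syllable 1 coda /zg/ has 2 consonants (> 1) → illicit
[kel] — σ1 onset /k/, coda /l/ ok → licit
[po.u] — σ1 onset /p/, coda /∅/ ok; σ2 onset /∅/, coda /∅/ ok → licit

[duzg.zek]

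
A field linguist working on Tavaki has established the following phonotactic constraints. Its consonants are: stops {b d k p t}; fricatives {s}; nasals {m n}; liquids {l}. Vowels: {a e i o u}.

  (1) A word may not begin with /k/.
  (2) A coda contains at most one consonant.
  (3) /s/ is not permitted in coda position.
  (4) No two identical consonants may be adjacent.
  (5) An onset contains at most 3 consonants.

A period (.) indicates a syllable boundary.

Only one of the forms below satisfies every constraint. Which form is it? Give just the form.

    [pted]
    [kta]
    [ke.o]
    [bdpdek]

[pted] — σ1 onset /pt/ (2C), coda /d/ ok → well-formed
[kta] — violates constraint 1: word begins with /k/ → ill-formed
[ke.o] — violates constraint 1: word begins with /k/ → ill-formed
[bdpdek] — violates constraint 5: syllable 1 onset /bdpd/ has 4 consonants (> 3) → ill-formed

[pted]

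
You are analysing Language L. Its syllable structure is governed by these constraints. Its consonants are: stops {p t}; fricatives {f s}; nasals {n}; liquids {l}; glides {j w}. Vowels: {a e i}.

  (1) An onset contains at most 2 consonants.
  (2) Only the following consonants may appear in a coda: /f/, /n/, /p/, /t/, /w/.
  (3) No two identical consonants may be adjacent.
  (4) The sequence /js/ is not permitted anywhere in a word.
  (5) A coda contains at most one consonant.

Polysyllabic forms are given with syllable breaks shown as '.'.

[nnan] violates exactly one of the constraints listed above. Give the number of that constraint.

3

[nnan]: adjacent identical consonants /nn/.
This is a violation of constraint 3: "No two identical consonants may be adjacent."
The remaining constraints (1, 2, 4, 5) are satisfied.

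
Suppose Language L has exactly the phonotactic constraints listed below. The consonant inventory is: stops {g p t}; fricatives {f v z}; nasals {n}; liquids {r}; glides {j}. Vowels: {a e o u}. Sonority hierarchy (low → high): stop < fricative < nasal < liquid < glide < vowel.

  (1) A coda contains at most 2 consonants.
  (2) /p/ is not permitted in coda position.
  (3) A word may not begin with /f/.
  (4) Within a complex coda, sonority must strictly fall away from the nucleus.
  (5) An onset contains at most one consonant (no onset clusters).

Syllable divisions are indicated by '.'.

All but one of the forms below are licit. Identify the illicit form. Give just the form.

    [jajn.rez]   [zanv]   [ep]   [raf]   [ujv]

[jajn.rez] — σ1 onset /j/, coda /jn/ (5→3 falls) ok; σ2 onset /r/, coda /z/ ok → licit
[zanv] — σ1 onset /z/, coda /nv/ (3→2 falls) ok → licit
[ep] — violates constraint 2: syllable 1 coda contains /p/ → illicit
[raf] — σ1 onset /r/, coda /f/ ok → licit
[ujv] — σ1 onset /∅/, coda /jv/ (5→2 falls) ok → licit

[ep]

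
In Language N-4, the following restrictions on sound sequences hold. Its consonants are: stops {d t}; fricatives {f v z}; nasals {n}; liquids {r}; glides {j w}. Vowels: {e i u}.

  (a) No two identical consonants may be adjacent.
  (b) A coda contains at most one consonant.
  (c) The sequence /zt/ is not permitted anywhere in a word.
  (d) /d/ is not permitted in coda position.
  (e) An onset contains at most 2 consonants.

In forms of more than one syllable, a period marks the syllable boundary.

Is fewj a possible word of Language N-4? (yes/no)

no

fewj — violates constraint (b): syllable 1 coda /wj/ has 2 consonants (> 1) → not permitted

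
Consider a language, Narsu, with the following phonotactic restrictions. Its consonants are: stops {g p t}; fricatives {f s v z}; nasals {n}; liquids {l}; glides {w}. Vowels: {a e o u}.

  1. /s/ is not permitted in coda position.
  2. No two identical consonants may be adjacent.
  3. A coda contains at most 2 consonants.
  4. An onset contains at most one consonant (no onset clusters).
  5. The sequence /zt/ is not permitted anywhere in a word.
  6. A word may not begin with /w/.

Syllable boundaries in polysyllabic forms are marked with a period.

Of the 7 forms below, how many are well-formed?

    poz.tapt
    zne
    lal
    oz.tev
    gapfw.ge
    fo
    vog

poz.tapt — violates constraint 5: contains banned sequence /zt/ → ill-formed
zne — violates constraint 4: syllable 1 onset /zn/ has 2 consonants (> 1) → ill-formed
lal — σ1 onset /l/, coda /l/ ok → well-formed
oz.tev — violates constraint 5: contains banned sequence /zt/ → ill-formed
gapfw.ge — violates constraint 3: syllable 1 coda /pfw/ has 3 consonants (> 2) → ill-formed
fo — σ1 onset /f/, coda /∅/ ok → well-formed
vog — σ1 onset /v/, coda /g/ ok → well-formed
Well-formed: lal, fo, vog → 3.

3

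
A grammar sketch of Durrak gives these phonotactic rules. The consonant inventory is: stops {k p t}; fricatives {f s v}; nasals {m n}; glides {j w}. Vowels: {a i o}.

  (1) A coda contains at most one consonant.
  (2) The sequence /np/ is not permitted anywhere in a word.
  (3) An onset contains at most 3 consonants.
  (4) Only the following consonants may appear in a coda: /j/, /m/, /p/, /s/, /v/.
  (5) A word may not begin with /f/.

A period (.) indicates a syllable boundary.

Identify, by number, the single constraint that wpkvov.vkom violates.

3

wpkvov.vkom: syllable 1 onset /wpkv/ has 4 consonants (> 3).
This is a violation of constraint 3: "An onset contains at most 3 consonants."
The remaining constraints (1, 2, 4, 5) are satisfied.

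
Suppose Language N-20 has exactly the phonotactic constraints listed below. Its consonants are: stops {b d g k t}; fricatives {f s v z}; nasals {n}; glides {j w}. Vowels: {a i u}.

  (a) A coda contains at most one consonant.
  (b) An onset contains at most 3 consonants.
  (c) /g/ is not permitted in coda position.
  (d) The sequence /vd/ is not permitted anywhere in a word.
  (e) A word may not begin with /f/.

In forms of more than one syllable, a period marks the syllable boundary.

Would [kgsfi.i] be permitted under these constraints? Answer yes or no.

[kgsfi.i] — violates constraint (b): syllable 1 onset /kgsf/ has 4 consonants (> 3) → not permitted

no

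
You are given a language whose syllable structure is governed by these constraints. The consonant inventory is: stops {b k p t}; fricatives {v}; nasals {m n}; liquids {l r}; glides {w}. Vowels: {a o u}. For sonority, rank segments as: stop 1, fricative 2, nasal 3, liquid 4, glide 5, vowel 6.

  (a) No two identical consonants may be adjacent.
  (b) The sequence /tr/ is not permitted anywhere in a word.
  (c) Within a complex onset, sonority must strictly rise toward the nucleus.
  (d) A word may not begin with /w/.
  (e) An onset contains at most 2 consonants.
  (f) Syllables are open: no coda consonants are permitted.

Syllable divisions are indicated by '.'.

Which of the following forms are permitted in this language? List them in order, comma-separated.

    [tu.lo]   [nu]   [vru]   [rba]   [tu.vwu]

[tu.lo] — σ1 onset /t/, coda /∅/ ok; σ2 onset /l/, coda /∅/ ok → permitted
[nu] — σ1 onset /n/, coda /∅/ ok → permitted
[vru] — σ1 onset /vr/ (2→4 rises), coda /∅/ ok → permitted
[rba] — violates constraint (c): syllable 1 onset /rb/: /r/ (liquid, 4) → /b/ (stop, 1) does not rise → not permitted
[tu.vwu] — σ1 onset /t/, coda /∅/ ok; σ2 onset /vw/ (2→5 rises), coda /∅/ ok → permitted

[tu.lo], [nu], [vru], [tu.vwu]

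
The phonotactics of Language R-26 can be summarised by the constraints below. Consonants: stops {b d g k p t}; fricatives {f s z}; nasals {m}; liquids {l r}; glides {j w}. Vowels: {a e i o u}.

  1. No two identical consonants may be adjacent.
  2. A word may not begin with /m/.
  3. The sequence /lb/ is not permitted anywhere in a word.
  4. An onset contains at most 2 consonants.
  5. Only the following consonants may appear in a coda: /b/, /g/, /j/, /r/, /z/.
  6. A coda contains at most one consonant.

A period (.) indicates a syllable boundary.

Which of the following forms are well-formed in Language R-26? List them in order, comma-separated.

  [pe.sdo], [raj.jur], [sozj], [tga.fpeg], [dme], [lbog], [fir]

[pe.sdo], [tga.fpeg], [dme], [fir]

[pe.sdo] — σ1 onset /p/, coda /∅/ ok; σ2 onset /sd/ (2C), coda /∅/ ok → well-formed
[raj.jur] — violates constraint 1: adjacent identical consonants /jj/ → ill-formed
[sozj] — violates constraint 6: syllable 1 coda /zj/ has 2 consonants (> 1) → ill-formed
[tga.fpeg] — σ1 onset /tg/ (2C), coda /∅/ ok; σ2 onset /fp/ (2C), coda /g/ ok → well-formed
[dme] — σ1 onset /dm/ (2C), coda /∅/ ok → well-formed
[lbog] — violates constraint 3: contains banned sequence /lb/ → ill-formed
[fir] — σ1 onset /f/, coda /r/ ok → well-formed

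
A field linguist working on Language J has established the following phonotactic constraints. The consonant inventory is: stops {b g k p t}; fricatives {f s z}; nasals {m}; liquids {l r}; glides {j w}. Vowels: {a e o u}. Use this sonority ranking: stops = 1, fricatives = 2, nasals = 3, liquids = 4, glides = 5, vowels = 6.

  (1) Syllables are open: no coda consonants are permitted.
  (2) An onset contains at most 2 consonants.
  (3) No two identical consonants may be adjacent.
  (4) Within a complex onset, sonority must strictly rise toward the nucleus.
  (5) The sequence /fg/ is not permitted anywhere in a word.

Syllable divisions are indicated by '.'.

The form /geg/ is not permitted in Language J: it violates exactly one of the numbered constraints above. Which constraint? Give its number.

1

/geg/: syllable 1 coda /g/ has 1 consonant (> 0).
This is a violation of constraint 1: "Syllables are open: no coda consonants are permitted."
The remaining constraints (2, 3, 4, 5) are satisfied.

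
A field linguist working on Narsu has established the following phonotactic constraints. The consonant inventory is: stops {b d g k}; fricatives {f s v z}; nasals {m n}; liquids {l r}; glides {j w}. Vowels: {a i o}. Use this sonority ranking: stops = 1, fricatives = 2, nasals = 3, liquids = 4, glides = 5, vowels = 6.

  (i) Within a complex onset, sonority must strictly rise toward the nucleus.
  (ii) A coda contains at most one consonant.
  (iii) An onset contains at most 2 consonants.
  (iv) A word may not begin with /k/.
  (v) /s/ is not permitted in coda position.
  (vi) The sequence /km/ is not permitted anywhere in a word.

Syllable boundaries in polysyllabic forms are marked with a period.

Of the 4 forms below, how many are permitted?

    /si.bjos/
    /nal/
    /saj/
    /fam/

3

/si.bjos/ — violates constraint (v): syllable 2 coda contains /s/ → not permitted
/nal/ — σ1 onset /n/, coda /l/ ok → permitted
/saj/ — σ1 onset /s/, coda /j/ ok → permitted
/fam/ — σ1 onset /f/, coda /m/ ok → permitted
Permitted: /nal/, /saj/, /fam/ → 3.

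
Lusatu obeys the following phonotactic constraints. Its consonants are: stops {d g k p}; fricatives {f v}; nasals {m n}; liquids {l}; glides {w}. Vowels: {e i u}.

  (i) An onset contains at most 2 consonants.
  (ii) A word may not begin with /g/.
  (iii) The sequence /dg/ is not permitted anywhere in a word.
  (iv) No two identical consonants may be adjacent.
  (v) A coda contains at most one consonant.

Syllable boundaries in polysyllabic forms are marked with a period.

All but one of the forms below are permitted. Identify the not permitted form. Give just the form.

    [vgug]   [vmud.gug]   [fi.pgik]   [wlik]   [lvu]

[vgug] — σ1 onset /vg/ (2C), coda /g/ ok → permitted
[vmud.gug] — violates constraint (iii): contains banned sequence /dg/ → not permitted
[fi.pgik] — σ1 onset /f/, coda /∅/ ok; σ2 onset /pg/ (2C), coda /k/ ok → permitted
[wlik] — σ1 onset /wl/ (2C), coda /k/ ok → permitted
[lvu] — σ1 onset /lv/ (2C), coda /∅/ ok → permitted

[vmud.gug]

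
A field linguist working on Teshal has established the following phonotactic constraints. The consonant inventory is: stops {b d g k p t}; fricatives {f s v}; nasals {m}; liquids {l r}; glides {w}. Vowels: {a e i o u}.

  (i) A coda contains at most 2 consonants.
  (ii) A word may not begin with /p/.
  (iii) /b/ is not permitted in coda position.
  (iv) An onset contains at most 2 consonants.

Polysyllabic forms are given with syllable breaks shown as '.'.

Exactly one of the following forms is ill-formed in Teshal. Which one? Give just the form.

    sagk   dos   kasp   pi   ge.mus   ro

pi

sagk — σ1 onset /s/, coda /gk/ (2C) ok → well-formed
dos — σ1 onset /d/, coda /s/ ok → well-formed
kasp — σ1 onset /k/, coda /sp/ (2C) ok → well-formed
pi — violates constraint (ii): word begins with /p/ → ill-formed
ge.mus — σ1 onset /g/, coda /∅/ ok; σ2 onset /m/, coda /s/ ok → well-formed
ro — σ1 onset /r/, coda /∅/ ok → well-formed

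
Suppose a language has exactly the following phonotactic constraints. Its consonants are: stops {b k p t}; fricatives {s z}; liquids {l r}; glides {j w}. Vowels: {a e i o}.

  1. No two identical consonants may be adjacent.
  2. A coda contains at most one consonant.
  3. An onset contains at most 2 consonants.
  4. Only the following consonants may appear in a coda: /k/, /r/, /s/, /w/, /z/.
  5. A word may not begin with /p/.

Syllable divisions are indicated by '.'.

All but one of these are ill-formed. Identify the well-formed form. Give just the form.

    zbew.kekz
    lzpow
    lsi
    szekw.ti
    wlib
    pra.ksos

lsi

zbew.kekz — violates constraint 2: syllable 2 coda /kz/ has 2 consonants (> 1) → ill-formed
lzpow — violates constraint 3: syllable 1 onset /lzp/ has 3 consonants (> 2) → ill-formed
lsi — σ1 onset /ls/ (2C), coda /∅/ ok → well-formed
szekw.ti — violates constraint 2: syllable 1 coda /kw/ has 2 consonants (> 1) → ill-formed
wlib — violates constraint 4: syllable 1 coda contains /b/, which is not a licensed coda consonant → ill-formed
pra.ksos — violates constraint 5: word begins with /p/ → ill-formed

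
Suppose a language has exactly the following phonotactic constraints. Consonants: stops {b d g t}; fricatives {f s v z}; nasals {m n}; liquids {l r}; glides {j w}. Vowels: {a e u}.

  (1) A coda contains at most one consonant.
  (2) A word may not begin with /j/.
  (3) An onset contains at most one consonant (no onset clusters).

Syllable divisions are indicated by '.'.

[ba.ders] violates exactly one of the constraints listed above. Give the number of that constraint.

1

[ba.ders]: syllable 2 coda /rs/ has 2 consonants (> 1).
This is a violation of constraint 1: "A coda contains at most one consonant."
The remaining constraints (2, 3) are satisfied.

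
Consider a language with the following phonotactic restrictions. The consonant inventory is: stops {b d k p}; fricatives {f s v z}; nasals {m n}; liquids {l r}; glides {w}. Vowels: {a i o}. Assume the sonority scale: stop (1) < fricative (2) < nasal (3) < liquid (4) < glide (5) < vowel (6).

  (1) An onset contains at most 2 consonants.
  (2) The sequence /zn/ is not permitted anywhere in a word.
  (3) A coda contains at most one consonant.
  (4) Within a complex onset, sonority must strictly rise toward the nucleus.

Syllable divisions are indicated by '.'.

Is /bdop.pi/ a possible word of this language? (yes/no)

no

/bdop.pi/ — violates constraint 4: syllable 1 onset /bd/: /b/ (stop, 1) → /d/ (stop, 1) does not rise → illicit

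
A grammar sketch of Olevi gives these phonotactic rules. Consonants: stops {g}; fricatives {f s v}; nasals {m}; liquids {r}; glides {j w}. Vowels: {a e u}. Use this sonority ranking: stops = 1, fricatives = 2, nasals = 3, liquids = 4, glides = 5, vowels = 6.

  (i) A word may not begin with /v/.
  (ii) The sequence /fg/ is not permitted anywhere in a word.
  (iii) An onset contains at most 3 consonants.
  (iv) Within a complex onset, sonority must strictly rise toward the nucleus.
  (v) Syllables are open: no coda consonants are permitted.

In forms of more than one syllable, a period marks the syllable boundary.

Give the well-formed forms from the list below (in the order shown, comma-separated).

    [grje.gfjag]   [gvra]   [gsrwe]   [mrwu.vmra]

[grje.gfjag] — violates constraint (v): syllable 2 coda /g/ has 1 consonant (> 0) → ill-formed
[gvra] — σ1 onset /gvr/ (1→2→4 rises), coda /∅/ ok → well-formed
[gsrwe] — violates constraint (iii): syllable 1 onset /gsrw/ has 4 consonants (> 3) → ill-formed
[mrwu.vmra] — σ1 onset /mrw/ (3→4→5 rises), coda /∅/ ok; σ2 onset /vmr/ (2→3→4 rises), coda /∅/ ok → well-formed

[gvra], [mrwu.vmra]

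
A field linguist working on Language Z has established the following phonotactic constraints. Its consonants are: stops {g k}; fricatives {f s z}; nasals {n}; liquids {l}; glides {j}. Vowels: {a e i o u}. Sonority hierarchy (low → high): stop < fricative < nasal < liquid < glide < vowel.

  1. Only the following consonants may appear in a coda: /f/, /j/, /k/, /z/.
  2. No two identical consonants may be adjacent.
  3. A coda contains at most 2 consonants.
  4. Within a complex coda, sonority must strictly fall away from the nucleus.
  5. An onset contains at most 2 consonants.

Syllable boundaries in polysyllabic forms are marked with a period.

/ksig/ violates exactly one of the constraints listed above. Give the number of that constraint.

/ksig/: syllable 1 coda contains /g/, which is not a licensed coda consonant.
This is a violation of constraint 1: "Only the following consonants may appear in a coda: /f/, /j/, /k/, /z/."
The remaining constraints (2, 3, 4, 5) are satisfied.

1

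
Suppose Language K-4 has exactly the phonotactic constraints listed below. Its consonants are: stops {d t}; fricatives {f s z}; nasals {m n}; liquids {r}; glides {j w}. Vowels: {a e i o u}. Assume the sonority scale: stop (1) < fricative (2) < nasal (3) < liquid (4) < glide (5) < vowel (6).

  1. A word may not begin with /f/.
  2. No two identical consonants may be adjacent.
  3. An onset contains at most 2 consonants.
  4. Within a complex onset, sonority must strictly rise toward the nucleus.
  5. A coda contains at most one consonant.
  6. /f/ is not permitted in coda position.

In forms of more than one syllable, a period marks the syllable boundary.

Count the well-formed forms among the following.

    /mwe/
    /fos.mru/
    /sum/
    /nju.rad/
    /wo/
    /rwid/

5

/mwe/ — σ1 onset /mw/ (3→5 rises), coda /∅/ ok → well-formed
/fos.mru/ — violates constraint 1: word begins with /f/ → ill-formed
/sum/ — σ1 onset /s/, coda /m/ ok → well-formed
/nju.rad/ — σ1 onset /nj/ (3→5 rises), coda /∅/ ok; σ2 onset /r/, coda /d/ ok → well-formed
/wo/ — σ1 onset /w/, coda /∅/ ok → well-formed
/rwid/ — σ1 onset /rw/ (4→5 rises), coda /d/ ok → well-formed
Well-formed: /mwe/, /sum/, /nju.rad/, /wo/, /rwid/ → 5.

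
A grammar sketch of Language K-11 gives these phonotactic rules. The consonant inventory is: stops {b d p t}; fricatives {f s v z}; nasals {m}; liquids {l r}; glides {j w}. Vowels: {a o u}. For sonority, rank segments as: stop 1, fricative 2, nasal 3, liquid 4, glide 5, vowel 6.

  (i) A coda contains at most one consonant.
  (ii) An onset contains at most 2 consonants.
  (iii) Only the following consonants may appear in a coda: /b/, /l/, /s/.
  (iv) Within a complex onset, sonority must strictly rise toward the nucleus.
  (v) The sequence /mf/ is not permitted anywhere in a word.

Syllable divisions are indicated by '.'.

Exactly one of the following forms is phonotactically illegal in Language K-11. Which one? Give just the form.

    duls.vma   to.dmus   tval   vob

duls.vma — violates constraint (i): syllable 1 coda /ls/ has 2 consonants (> 1) → phonotactically illegal
to.dmus — σ1 onset /t/, coda /∅/ ok; σ2 onset /dm/ (1→3 rises), coda /s/ ok → phonotactically legal
tval — σ1 onset /tv/ (1→2 rises), coda /l/ ok → phonotactically legal
vob — σ1 onset /v/, coda /b/ ok → phonotactically legal

duls.vma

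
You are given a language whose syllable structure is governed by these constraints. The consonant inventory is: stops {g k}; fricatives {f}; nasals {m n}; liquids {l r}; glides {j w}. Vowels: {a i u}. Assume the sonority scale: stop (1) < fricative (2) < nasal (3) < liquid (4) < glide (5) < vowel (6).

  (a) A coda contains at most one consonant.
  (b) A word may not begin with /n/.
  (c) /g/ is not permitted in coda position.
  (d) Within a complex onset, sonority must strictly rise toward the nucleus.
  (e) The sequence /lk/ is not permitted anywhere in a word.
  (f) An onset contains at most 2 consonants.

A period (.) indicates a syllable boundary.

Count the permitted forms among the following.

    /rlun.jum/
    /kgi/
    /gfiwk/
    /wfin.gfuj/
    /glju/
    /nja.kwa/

0

/rlun.jum/ — violates constraint (d): syllable 1 onset /rl/: /r/ (liquid, 4) → /l/ (liquid, 4) does not rise → not permitted
/kgi/ — violates constraint (d): syllable 1 onset /kg/: /k/ (stop, 1) → /g/ (stop, 1) does not rise → not permitted
/gfiwk/ — violates constraint (a): syllable 1 coda /wk/ has 2 consonants (> 1) → not permitted
/wfin.gfuj/ — violates constraint (d): syllable 1 onset /wf/: /w/ (glide, 5) → /f/ (fricative, 2) does not rise → not permitted
/glju/ — violates constraint (f): syllable 1 onset /glj/ has 3 consonants (> 2) → not permitted
/nja.kwa/ — violates constraint (b): word begins with /n/ → not permitted
No form is permitted → 0.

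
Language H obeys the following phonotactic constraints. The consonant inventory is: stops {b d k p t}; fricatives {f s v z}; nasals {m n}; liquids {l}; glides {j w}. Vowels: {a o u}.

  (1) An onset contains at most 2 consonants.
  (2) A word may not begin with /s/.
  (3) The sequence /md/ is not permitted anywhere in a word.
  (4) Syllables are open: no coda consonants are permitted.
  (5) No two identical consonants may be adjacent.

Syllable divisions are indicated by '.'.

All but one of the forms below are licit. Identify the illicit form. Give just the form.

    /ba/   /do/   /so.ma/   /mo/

/so.ma/

/ba/ — σ1 onset /b/, coda /∅/ ok → licit
/do/ — σ1 onset /d/, coda /∅/ ok → licit
/so.ma/ — violates constraint 2: word begins with /s/ → illicit
/mo/ — σ1 onset /m/, coda /∅/ ok → licit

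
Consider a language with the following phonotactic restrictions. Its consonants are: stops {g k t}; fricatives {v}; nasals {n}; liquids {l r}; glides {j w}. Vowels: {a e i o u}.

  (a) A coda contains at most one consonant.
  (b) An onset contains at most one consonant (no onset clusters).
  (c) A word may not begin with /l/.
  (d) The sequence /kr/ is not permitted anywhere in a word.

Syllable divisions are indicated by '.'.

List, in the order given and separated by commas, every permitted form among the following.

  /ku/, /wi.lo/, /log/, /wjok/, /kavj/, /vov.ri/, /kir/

/ku/ — σ1 onset /k/, coda /∅/ ok → permitted
/wi.lo/ — σ1 onset /w/, coda /∅/ ok; σ2 onset /l/, coda /∅/ ok → permitted
/log/ — violates constraint (c): word begins with /l/ → not permitted
/wjok/ — violates constraint (b): syllable 1 onset /wj/ has 2 consonants (> 1) → not permitted
/kavj/ — violates constraint (a): syllable 1 coda /vj/ has 2 consonants (> 1) → not permitted
/vov.ri/ — σ1 onset /v/, coda /v/ ok; σ2 onset /r/, coda /∅/ ok → permitted
/kir/ — σ1 onset /k/, coda /r/ ok → permitted

/ku/, /wi.lo/, /vov.ri/, /kir/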